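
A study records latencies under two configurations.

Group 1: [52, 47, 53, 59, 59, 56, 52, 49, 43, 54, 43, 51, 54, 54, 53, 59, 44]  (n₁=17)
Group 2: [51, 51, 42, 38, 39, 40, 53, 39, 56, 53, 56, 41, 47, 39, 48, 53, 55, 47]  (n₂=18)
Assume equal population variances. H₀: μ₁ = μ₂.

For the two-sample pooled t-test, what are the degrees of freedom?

df = n₁ + n₂ − 2 = 17 + 18 − 2 = 33

degrees of freedom = 33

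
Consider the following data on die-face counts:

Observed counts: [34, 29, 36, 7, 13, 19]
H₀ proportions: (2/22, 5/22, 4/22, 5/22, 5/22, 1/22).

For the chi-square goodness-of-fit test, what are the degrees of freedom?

df = k − 1 = 6 − 1 = 5

degrees of freedom = 5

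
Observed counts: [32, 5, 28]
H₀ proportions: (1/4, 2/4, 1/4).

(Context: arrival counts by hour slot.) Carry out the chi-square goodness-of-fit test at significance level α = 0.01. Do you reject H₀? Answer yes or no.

n = 65; E_i = n·p_i = [16.25, 32.50, 16.25]
χ² = (32−16.25)²/16.25 + (5−32.50)²/32.50 + (28−16.25)²/16.25 = 47.0308
df = 2
p-value (upper-tail) = 0.00000
At α=0.01: p < α → reject H₀

reject H₀: yes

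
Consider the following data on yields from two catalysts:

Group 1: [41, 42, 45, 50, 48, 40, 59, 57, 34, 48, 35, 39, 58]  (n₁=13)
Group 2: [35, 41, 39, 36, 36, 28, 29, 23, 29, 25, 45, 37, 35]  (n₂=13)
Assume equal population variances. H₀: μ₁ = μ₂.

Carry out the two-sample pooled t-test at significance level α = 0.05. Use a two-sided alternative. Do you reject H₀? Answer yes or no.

reject H₀: yes

x̄₁=45.846, s₁=8.415, n₁=13
x̄₂=33.692, s₂=6.460, n₂=13
s_p² = [12·8.415² + 12·6.460²]/24 = 56.2692
SE = √(s_p²·(1/13+1/13)) = 2.9422
t = (45.846−33.692)/2.9422 = 4.1308
df = 24
p-value (two-sided) = 0.00038
At α=0.05: p < α → reject H₀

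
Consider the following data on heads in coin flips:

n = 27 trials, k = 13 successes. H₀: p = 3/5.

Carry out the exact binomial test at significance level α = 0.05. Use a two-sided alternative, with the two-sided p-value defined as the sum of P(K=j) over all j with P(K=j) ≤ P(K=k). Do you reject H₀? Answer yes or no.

Exact binomial: n=27, k=13, p₀=3/5=0.6000
P(X=j) = C(n,j)·p₀^j·(1−p₀)^(n−j); p = Σ P(X=j) over j with P(X=j) ≤ P(X=13)
p-value (two-sided) = 0.23994
At α=0.05: p ≥ α → fail to reject H₀

reject H₀: no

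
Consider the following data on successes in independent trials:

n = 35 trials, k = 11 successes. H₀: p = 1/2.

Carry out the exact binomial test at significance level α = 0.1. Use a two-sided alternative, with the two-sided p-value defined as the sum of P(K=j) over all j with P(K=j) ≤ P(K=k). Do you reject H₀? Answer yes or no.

Exact binomial: n=35, k=11, p₀=1/2=0.5000
P(X=j) = C(n,j)·p₀^j·(1−p₀)^(n−j); p = Σ P(X=j) over j with P(X=j) ≤ P(X=11)
p-value (two-sided) = 0.04096
At α=0.1: p < α → reject H₀

reject H₀: yes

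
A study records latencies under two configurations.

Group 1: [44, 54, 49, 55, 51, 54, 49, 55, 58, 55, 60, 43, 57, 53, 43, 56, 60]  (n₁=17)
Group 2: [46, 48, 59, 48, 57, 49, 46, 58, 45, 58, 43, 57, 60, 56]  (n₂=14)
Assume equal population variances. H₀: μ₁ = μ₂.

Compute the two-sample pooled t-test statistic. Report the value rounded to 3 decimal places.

test statistic = 0.270

x̄₁=52.706, s₁=5.463, n₁=17
x̄₂=52.143, s₂=6.163, n₂=14
s_p² = [16·5.463² + 13·6.163²]/29 = 33.4912
SE = √(s_p²·(1/17+1/14)) = 2.0886
t = (52.706−52.143)/2.0886 = 0.2696
df = 29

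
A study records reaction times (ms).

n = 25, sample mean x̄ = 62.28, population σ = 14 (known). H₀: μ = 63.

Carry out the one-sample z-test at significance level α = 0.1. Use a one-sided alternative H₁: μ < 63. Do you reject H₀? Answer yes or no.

SE = σ/√n = 14/√25 = 2.8000
z = (x̄−μ₀)/SE = (62.28−63)/2.8000 = -0.2571
p-value (one-sided, H₁ less) = 0.39853
At α=0.1: p ≥ α → fail to reject H₀

reject H₀: no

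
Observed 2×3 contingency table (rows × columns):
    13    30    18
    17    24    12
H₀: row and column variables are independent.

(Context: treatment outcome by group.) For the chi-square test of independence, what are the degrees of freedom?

degrees of freedom = 2

df = (r−1)(c−1) = (2−1)·(3−1) = 2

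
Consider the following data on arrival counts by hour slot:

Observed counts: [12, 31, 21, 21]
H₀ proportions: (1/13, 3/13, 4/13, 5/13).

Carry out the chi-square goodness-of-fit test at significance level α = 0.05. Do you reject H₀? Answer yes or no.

n = 85; E_i = n·p_i = [6.54, 19.62, 26.15, 32.69]
χ² = (12−6.54)²/6.54 + (31−19.62)²/19.62 + (21−26.15)²/26.15 + (21−32.69)²/32.69 = 16.3669
df = 3
p-value (upper-tail) = 0.00095
At α=0.05: p < α → reject H₀

reject H₀: yes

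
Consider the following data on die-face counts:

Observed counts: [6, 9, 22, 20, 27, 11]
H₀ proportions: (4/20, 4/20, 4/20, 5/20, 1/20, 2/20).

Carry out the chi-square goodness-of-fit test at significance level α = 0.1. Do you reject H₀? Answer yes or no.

reject H₀: yes

n = 95; E_i = n·p_i = [19.00, 19.00, 19.00, 23.75, 4.75, 9.50]
χ² = (6−19.00)²/19.00 + (9−19.00)²/19.00 + (22−19.00)²/19.00 + (20−23.75)²/23.75 + (27−4.75)²/4.75 + (11−9.50)²/9.50 = 119.6842
df = 5
p-value (upper-tail) = 0.00000
At α=0.1: p < α → reject H₀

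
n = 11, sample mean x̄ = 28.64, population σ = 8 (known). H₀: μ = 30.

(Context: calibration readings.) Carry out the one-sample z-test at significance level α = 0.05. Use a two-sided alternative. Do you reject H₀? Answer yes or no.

SE = σ/√n = 8/√11 = 2.4121
z = (x̄−μ₀)/SE = (28.64−30)/2.4121 = -0.5638
p-value (two-sided) = 0.57287
At α=0.05: p ≥ α → fail to reject H₀

reject H₀: no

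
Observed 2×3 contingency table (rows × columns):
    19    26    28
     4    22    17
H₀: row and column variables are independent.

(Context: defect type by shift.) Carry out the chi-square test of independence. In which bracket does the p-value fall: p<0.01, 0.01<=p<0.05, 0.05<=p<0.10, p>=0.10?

Row totals [73, 43], col totals [23, 48, 45], n=116
χ² = (19−14.47)²/14.47 + (26−30.21)²/30.21 + (28−28.32)²/28.32 + (4−8.53)²/8.53 + (22−17.79)²/17.79 + (17−16.68)²/16.68 = 5.4079
df = 2
p-value (upper-tail) = 0.06694
→ bracket: 0.05<=p<0.10

p-value bracket: 0.05<=p<0.10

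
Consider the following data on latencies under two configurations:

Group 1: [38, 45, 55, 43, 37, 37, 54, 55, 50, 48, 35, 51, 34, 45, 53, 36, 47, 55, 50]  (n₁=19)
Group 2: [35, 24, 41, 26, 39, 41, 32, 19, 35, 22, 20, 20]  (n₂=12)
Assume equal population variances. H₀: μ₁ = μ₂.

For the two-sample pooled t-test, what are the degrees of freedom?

degrees of freedom = 29

df = n₁ + n₂ − 2 = 19 + 12 − 2 = 29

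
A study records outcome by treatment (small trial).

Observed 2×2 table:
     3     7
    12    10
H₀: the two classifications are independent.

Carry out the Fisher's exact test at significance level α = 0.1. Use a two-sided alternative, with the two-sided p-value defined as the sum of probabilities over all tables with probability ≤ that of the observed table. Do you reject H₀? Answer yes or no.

Margins: r₁=10, r₂=22, c₁=15, c₂=17, n=32
p_obs = C(10,3)·C(22,12)/C(32,15); sum pmf over tables with pmf ≤ p_obs
p-value (two-sided) = 0.26545
At α=0.1: p ≥ α → fail to reject H₀

reject H₀: no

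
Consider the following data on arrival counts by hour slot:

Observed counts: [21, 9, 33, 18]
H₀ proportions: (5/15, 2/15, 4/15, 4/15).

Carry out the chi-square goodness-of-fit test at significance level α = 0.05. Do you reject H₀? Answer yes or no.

reject H₀: yes

n = 81; E_i = n·p_i = [27.00, 10.80, 21.60, 21.60]
χ² = (21−27.00)²/27.00 + (9−10.80)²/10.80 + (33−21.60)²/21.60 + (18−21.60)²/21.60 = 8.2500
df = 3
p-value (upper-tail) = 0.04112
At α=0.05: p < α → reject H₀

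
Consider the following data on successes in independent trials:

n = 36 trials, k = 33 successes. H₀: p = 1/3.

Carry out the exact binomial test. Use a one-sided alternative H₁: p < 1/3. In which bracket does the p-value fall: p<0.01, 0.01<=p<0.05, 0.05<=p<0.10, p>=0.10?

Exact binomial: n=36, k=33, p₀=1/3=0.3333
P(X≤33) from Σ C(n,i)·p₀^i·(1−p₀)^(n−i)
p-value (one-sided, H₁ less) = 1.00000
→ bracket: p>=0.10

p-value bracket: p>=0.10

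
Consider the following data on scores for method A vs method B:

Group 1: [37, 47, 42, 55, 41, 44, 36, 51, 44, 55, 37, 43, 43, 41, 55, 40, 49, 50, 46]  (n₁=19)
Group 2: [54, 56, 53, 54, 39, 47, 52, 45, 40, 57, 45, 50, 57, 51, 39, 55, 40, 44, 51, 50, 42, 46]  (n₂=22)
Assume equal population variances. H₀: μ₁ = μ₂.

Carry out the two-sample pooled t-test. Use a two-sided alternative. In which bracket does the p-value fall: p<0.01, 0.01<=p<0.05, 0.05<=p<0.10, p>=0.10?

p-value bracket: 0.05<=p<0.10

x̄₁=45.053, s₁=6.087, n₁=19
x̄₂=48.500, s₂=6.069, n₂=22
s_p² = [18·6.087² + 21·6.069²]/39 = 36.9345
SE = √(s_p²·(1/19+1/22)) = 1.9034
t = (45.053−48.500)/1.9034 = -1.8112
df = 39
p-value (two-sided) = 0.07782
→ bracket: 0.05<=p<0.10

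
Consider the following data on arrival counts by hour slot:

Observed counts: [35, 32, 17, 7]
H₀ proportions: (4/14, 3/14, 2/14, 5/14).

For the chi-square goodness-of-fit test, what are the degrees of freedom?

df = k − 1 = 4 − 1 = 3

degrees of freedom = 3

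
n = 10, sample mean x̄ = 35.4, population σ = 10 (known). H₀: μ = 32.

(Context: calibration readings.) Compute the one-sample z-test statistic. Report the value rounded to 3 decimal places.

SE = σ/√n = 10/√10 = 3.1623
z = (x̄−μ₀)/SE = (35.4−32)/3.1623 = 1.0752

test statistic = 1.075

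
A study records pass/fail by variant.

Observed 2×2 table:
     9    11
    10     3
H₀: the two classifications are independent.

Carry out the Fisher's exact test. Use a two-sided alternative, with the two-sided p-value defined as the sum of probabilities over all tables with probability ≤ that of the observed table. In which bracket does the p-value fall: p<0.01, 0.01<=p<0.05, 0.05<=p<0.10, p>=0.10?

p-value bracket: 0.05<=p<0.10

Margins: r₁=20, r₂=13, c₁=19, c₂=14, n=33
p_obs = C(20,9)·C(13,10)/C(33,19); sum pmf over tables with pmf ≤ p_obs
p-value (two-sided) = 0.08729
→ bracket: 0.05<=p<0.10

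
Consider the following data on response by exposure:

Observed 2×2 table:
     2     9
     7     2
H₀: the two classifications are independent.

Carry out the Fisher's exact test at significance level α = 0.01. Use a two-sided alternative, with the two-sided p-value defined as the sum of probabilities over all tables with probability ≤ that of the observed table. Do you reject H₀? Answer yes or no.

Margins: r₁=11, r₂=9, c₁=9, c₂=11, n=20
p_obs = C(11,2)·C(9,7)/C(20,9); sum pmf over tables with pmf ≤ p_obs
p-value (two-sided) = 0.02155
At α=0.01: p ≥ α → fail to reject H₀

reject H₀: no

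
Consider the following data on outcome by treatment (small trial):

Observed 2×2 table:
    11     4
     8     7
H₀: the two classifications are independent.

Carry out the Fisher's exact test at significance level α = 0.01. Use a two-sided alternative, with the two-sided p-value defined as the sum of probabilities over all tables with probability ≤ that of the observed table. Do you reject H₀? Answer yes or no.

reject H₀: no

Margins: r₁=15, r₂=15, c₁=19, c₂=11, n=30
p_obs = C(15,11)·C(15,8)/C(30,19); sum pmf over tables with pmf ≤ p_obs
p-value (two-sided) = 0.44973
At α=0.01: p ≥ α → fail to reject H₀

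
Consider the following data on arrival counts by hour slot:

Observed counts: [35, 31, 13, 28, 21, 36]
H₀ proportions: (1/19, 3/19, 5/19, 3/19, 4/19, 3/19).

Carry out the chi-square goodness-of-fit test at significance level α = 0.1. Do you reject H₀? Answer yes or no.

reject H₀: yes

n = 164; E_i = n·p_i = [8.63, 25.89, 43.16, 25.89, 34.53, 25.89]
χ² = (35−8.63)²/8.63 + (31−25.89)²/25.89 + (13−43.16)²/43.16 + (28−25.89)²/25.89 + (21−34.53)²/34.53 + (36−25.89)²/25.89 = 112.0464
df = 5
p-value (upper-tail) = 0.00000
At α=0.1: p < α → reject H₀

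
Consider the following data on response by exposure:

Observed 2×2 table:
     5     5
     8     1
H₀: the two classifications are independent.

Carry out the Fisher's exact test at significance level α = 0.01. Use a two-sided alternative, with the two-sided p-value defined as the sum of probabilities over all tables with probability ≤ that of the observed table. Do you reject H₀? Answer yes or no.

Margins: r₁=10, r₂=9, c₁=13, c₂=6, n=19
p_obs = C(10,5)·C(9,8)/C(19,13); sum pmf over tables with pmf ≤ p_obs
p-value (two-sided) = 0.14087
At α=0.01: p ≥ α → fail to reject H₀

reject H₀: no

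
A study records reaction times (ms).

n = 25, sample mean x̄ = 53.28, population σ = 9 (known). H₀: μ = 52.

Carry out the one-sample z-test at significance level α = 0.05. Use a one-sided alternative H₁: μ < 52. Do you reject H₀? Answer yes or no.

SE = σ/√n = 9/√25 = 1.8000
z = (x̄−μ₀)/SE = (53.28−52)/1.8000 = 0.7111
p-value (one-sided, H₁ less) = 0.76149
At α=0.05: p ≥ α → fail to reject H₀

reject H₀: no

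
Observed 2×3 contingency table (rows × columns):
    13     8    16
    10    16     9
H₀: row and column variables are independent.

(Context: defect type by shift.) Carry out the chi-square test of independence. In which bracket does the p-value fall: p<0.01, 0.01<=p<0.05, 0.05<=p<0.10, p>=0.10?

p-value bracket: 0.05<=p<0.10

Row totals [37, 35], col totals [23, 24, 25], n=72
χ² = (13−11.82)²/11.82 + (8−12.33)²/12.33 + (16−12.85)²/12.85 + (10−11.18)²/11.18 + (16−11.67)²/11.67 + (9−12.15)²/12.15 = 4.9662
df = 2
p-value (upper-tail) = 0.08348
→ bracket: 0.05<=p<0.10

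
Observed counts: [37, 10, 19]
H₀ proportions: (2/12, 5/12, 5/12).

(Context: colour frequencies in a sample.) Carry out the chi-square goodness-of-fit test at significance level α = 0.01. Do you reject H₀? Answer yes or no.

n = 66; E_i = n·p_i = [11.00, 27.50, 27.50]
χ² = (37−11.00)²/11.00 + (10−27.50)²/27.50 + (19−27.50)²/27.50 = 75.2182
df = 2
p-value (upper-tail) = 0.00000
At α=0.01: p < α → reject H₀

reject H₀: yes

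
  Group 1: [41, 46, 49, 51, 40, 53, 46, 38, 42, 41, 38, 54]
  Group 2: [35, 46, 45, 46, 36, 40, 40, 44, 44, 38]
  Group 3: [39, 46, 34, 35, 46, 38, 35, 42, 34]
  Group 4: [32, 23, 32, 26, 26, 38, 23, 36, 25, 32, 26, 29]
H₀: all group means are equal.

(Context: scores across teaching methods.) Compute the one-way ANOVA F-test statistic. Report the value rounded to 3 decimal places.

test statistic = 22.061

Group means [44.92, 41.40, 38.78, 29.00], grand mean 38.372
SSB = Σnᵢ(x̄ᵢ−x̄)² = 1661.174; SSW = ΣΣ(x−x̄ᵢ)² = 978.872
MSB = 1661.174/3 = 553.7248; MSW = 978.872/39 = 25.0993
F = MSB/MSW = 22.0614
df = (3, 39)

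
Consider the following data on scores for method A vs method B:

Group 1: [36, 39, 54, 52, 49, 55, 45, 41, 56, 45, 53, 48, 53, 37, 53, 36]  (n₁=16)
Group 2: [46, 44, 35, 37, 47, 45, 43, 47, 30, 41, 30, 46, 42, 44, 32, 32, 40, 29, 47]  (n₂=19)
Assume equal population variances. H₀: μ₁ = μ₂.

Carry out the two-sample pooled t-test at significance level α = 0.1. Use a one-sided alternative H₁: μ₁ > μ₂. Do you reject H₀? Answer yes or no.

reject H₀: yes

x̄₁=47.000, s₁=7.220, n₁=16
x̄₂=39.842, s₂=6.551, n₂=19
s_p² = [15·7.220² + 18·6.551²]/33 = 47.1069
SE = √(s_p²·(1/16+1/19)) = 2.3288
t = (47.000−39.842)/2.3288 = 3.0736
df = 33
p-value (one-sided, H₁ greater) = 0.00211
At α=0.1: p < α → reject H₀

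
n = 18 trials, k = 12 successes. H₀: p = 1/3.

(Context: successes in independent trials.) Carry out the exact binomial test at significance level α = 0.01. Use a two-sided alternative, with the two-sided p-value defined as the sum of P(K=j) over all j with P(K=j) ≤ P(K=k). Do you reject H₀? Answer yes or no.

reject H₀: yes

Exact binomial: n=18, k=12, p₀=1/3=0.3333
P(X=j) = C(n,j)·p₀^j·(1−p₀)^(n−j); p = Σ P(X=j) over j with P(X=j) ≤ P(X=12)
p-value (two-sided) = 0.00460
At α=0.01: p < α → reject H₀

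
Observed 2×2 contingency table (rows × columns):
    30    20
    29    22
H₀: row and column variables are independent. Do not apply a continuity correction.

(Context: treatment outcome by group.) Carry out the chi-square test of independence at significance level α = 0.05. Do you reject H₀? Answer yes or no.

reject H₀: no

Row totals [50, 51], col totals [59, 42], n=101
χ² = (30−29.21)²/29.21 + (20−20.79)²/20.79 + (29−29.79)²/29.79 + (22−21.21)²/21.21 = 0.1023
df = 1
p-value (upper-tail) = 0.74909
At α=0.05: p ≥ α → fail to reject H₀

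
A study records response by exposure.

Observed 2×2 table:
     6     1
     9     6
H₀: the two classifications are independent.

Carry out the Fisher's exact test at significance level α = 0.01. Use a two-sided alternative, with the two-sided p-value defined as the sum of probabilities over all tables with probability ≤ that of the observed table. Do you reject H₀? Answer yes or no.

Margins: r₁=7, r₂=15, c₁=15, c₂=7, n=22
p_obs = C(7,6)·C(15,9)/C(22,15); sum pmf over tables with pmf ≤ p_obs
p-value (two-sided) = 0.35009
At α=0.01: p ≥ α → fail to reject H₀

reject H₀: no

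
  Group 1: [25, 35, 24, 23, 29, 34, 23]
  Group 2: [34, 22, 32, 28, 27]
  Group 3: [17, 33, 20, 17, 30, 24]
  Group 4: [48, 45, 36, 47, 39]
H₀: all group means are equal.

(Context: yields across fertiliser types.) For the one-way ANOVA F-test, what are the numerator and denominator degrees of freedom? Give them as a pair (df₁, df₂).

degrees of freedom = [3, 19]

k = 4 groups, N = 23 total
df = (k−1, N−k) = (4−1, 23−4) = (3, 19)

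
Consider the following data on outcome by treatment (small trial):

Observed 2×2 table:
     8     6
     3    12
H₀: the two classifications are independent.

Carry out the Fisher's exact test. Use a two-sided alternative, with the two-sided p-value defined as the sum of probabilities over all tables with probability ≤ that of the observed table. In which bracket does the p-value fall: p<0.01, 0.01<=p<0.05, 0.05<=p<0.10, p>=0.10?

Margins: r₁=14, r₂=15, c₁=11, c₂=18, n=29
p_obs = C(14,8)·C(15,3)/C(29,11); sum pmf over tables with pmf ≤ p_obs
p-value (two-sided) = 0.06043
→ bracket: 0.05<=p<0.10

p-value bracket: 0.05<=p<0.10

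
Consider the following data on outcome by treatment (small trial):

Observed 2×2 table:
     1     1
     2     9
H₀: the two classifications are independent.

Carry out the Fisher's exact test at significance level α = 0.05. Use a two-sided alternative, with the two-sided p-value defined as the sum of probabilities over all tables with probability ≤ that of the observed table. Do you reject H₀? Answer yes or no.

reject H₀: no

Margins: r₁=2, r₂=11, c₁=3, c₂=10, n=13
p_obs = C(2,1)·C(11,2)/C(13,3); sum pmf over tables with pmf ≤ p_obs
p-value (two-sided) = 0.42308
At α=0.05: p ≥ α → fail to reject H₀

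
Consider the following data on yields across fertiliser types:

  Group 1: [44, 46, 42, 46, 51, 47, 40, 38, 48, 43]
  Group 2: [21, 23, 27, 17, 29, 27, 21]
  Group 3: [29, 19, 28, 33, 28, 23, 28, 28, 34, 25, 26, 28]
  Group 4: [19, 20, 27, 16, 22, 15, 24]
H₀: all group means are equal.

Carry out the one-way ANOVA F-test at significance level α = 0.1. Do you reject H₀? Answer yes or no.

reject H₀: yes

Group means [44.50, 23.57, 27.42, 20.43], grand mean 30.056
SSB = Σnᵢ(x̄ᵢ−x̄)² = 3113.044; SSW = ΣΣ(x−x̄ᵢ)² = 532.845
MSB = 3113.044/3 = 1037.6812; MSW = 532.845/32 = 16.6514
F = MSB/MSW = 62.3179
df = (3, 32)
p-value (upper-tail) = 0.00000
At α=0.1: p < α → reject H₀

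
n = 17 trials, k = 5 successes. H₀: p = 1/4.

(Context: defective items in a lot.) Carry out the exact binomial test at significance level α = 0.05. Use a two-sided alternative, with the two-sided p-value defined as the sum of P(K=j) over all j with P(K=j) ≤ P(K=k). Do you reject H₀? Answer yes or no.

reject H₀: no

Exact binomial: n=17, k=5, p₀=1/4=0.2500
P(X=j) = C(n,j)·p₀^j·(1−p₀)^(n−j); p = Σ P(X=j) over j with P(X=j) ≤ P(X=5)
p-value (two-sided) = 0.77913
At α=0.05: p ≥ α → fail to reject H₀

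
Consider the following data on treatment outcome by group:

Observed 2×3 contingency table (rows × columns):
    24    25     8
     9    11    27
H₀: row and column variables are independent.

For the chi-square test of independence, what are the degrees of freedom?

df = (r−1)(c−1) = (2−1)·(3−1) = 2

degrees of freedom = 2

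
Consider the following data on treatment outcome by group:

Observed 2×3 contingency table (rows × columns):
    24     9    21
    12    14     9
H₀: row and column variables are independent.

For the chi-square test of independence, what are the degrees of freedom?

degrees of freedom = 2

df = (r−1)(c−1) = (2−1)·(3−1) = 2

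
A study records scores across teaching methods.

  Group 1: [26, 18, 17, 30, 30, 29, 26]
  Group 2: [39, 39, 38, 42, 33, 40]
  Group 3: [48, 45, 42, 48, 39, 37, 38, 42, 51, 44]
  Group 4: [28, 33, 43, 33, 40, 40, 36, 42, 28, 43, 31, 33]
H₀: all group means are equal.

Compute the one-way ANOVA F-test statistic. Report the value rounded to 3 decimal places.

test statistic = 18.922

Group means [25.14, 38.50, 43.40, 35.83], grand mean 36.314
SSB = Σnᵢ(x̄ᵢ−x̄)² = 1407.119; SSW = ΣΣ(x−x̄ᵢ)² = 768.424
MSB = 1407.119/3 = 469.0397; MSW = 768.424/31 = 24.7879
F = MSB/MSW = 18.9221
df = (3, 31)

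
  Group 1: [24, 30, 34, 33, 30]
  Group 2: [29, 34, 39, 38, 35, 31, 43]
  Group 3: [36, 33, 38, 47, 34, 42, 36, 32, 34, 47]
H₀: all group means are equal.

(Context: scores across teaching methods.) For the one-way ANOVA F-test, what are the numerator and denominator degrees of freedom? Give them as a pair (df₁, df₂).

degrees of freedom = [2, 19]

k = 3 groups, N = 22 total
df = (k−1, N−k) = (3−1, 22−3) = (2, 19)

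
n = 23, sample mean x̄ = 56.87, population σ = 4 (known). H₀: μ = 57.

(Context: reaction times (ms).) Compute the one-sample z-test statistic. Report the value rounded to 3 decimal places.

test statistic = -0.156

SE = σ/√n = 4/√23 = 0.8341
z = (x̄−μ₀)/SE = (56.87−57)/0.8341 = -0.1559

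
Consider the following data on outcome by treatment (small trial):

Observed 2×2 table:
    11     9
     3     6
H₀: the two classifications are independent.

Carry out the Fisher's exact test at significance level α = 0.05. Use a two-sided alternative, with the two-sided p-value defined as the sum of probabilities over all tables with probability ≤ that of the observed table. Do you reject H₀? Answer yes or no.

Margins: r₁=20, r₂=9, c₁=14, c₂=15, n=29
p_obs = C(20,11)·C(9,3)/C(29,14); sum pmf over tables with pmf ≤ p_obs
p-value (two-sided) = 0.42699
At α=0.05: p ≥ α → fail to reject H₀

reject H₀: no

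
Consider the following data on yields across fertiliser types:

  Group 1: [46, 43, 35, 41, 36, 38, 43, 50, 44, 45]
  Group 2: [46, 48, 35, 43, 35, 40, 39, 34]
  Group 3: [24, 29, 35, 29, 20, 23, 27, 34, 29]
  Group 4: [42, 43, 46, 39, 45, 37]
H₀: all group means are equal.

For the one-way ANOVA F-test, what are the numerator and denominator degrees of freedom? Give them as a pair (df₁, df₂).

degrees of freedom = [3, 29]

k = 4 groups, N = 33 total
df = (k−1, N−k) = (4−1, 33−4) = (3, 29)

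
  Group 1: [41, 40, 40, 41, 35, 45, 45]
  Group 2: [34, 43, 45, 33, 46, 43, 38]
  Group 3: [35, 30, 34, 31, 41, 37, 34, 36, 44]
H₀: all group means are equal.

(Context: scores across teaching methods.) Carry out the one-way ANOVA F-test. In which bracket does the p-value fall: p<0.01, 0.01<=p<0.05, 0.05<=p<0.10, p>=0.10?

p-value bracket: 0.05<=p<0.10

Group means [41.00, 40.29, 35.78], grand mean 38.739
SSB = Σnᵢ(x̄ᵢ−x̄)² = 131.451; SSW = ΣΣ(x−x̄ᵢ)² = 396.984
MSB = 131.451/2 = 65.7253; MSW = 396.984/20 = 19.8492
F = MSB/MSW = 3.3112
df = (2, 20)
p-value (upper-tail) = 0.05726
→ bracket: 0.05<=p<0.10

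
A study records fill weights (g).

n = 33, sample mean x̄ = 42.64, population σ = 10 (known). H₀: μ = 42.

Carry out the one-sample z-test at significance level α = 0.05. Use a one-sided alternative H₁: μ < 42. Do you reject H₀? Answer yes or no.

reject H₀: no

SE = σ/√n = 10/√33 = 1.7408
z = (x̄−μ₀)/SE = (42.64−42)/1.7408 = 0.3677
p-value (one-sided, H₁ less) = 0.64343
At α=0.05: p ≥ α → fail to reject H₀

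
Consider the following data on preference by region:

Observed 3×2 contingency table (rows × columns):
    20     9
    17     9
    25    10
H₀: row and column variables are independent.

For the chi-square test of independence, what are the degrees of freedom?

df = (r−1)(c−1) = (3−1)·(2−1) = 2

degrees of freedom = 2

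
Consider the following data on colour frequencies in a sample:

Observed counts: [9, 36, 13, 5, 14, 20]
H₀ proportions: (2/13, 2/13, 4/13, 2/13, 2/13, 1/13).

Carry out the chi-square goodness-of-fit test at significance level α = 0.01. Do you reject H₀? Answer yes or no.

n = 97; E_i = n·p_i = [14.92, 14.92, 29.85, 14.92, 14.92, 7.46]
χ² = (9−14.92)²/14.92 + (36−14.92)²/14.92 + (13−29.85)²/29.85 + (5−14.92)²/14.92 + (14−14.92)²/14.92 + (20−7.46)²/7.46 = 69.3531
df = 5
p-value (upper-tail) = 0.00000
At α=0.01: p < α → reject H₀

reject H₀: yes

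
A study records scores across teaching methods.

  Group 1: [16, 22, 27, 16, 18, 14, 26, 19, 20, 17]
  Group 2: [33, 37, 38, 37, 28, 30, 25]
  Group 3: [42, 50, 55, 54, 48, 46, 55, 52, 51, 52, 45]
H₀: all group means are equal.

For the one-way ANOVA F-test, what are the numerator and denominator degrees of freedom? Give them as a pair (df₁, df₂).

k = 3 groups, N = 28 total
df = (k−1, N−k) = (3−1, 28−3) = (2, 25)

degrees of freedom = [2, 25]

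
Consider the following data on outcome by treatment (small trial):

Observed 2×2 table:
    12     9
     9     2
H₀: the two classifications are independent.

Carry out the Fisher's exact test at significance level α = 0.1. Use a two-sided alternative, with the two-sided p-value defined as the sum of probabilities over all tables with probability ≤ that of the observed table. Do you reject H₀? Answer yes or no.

Margins: r₁=21, r₂=11, c₁=21, c₂=11, n=32
p_obs = C(21,12)·C(11,9)/C(32,21); sum pmf over tables with pmf ≤ p_obs
p-value (two-sided) = 0.24806
At α=0.1: p ≥ α → fail to reject H₀

reject H₀: no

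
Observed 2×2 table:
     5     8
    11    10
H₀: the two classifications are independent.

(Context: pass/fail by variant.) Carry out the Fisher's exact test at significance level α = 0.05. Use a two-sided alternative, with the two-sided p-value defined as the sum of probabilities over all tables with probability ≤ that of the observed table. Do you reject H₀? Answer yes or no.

Margins: r₁=13, r₂=21, c₁=16, c₂=18, n=34
p_obs = C(13,5)·C(21,11)/C(34,16); sum pmf over tables with pmf ≤ p_obs
p-value (two-sided) = 0.49652
At α=0.05: p ≥ α → fail to reject H₀

reject H₀: no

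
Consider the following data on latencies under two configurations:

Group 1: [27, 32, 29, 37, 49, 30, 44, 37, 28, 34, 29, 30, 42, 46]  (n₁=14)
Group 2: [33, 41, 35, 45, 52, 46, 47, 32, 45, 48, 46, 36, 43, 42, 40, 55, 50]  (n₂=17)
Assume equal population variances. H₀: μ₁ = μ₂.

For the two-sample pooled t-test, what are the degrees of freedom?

degrees of freedom = 29

df = n₁ + n₂ − 2 = 14 + 17 − 2 = 29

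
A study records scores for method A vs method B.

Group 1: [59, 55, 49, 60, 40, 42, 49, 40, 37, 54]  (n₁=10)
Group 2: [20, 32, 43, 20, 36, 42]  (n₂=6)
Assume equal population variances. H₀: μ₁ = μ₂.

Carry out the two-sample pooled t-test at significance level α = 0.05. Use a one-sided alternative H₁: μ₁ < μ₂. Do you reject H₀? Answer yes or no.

reject H₀: no

x̄₁=48.500, s₁=8.396, n₁=10
x̄₂=32.167, s₂=10.245, n₂=6
s_p² = [9·8.396² + 5·10.245²]/14 = 82.8095
SE = √(s_p²·(1/10+1/6)) = 4.6992
t = (48.500−32.167)/4.6992 = 3.4758
df = 14
p-value (one-sided, H₁ less) = 0.99815
At α=0.05: p ≥ α → fail to reject H₀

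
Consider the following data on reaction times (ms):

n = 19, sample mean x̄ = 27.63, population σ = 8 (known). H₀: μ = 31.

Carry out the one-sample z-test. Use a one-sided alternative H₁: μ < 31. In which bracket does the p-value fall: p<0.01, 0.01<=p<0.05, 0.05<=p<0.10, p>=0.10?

SE = σ/√n = 8/√19 = 1.8353
z = (x̄−μ₀)/SE = (27.63−31)/1.8353 = -1.8362
p-value (one-sided, H₁ less) = 0.03317
→ bracket: 0.01<=p<0.05

p-value bracket: 0.01<=p<0.05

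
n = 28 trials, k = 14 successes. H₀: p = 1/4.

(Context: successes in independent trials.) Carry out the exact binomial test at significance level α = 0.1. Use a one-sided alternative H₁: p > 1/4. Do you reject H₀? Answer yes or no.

reject H₀: yes

Exact binomial: n=28, k=14, p₀=1/4=0.2500
P(X≥14) from Σ C(n,i)·p₀^i·(1−p₀)^(n−i)
p-value (one-sided, H₁ greater) = 0.00378
At α=0.1: p < α → reject H₀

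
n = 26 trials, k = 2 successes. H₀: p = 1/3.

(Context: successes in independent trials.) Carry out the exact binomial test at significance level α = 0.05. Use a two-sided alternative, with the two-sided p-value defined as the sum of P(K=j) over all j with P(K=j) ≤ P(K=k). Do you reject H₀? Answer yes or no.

reject H₀: yes

Exact binomial: n=26, k=2, p₀=1/3=0.3333
P(X=j) = C(n,j)·p₀^j·(1−p₀)^(n−j); p = Σ P(X=j) over j with P(X=j) ≤ P(X=2)
p-value (two-sided) = 0.00548
At α=0.05: p < α → reject H₀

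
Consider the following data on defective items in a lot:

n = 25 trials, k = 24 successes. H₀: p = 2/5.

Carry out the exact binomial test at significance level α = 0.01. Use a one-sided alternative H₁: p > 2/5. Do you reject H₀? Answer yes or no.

Exact binomial: n=25, k=24, p₀=2/5=0.4000
P(X≥24) from Σ C(n,i)·p₀^i·(1−p₀)^(n−i)
p-value (one-sided, H₁ greater) = 0.00000
At α=0.01: p < α → reject H₀

reject H₀: yes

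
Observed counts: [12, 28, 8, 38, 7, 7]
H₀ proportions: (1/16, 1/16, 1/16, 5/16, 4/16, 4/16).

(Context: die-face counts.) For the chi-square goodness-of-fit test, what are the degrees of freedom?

degrees of freedom = 5

df = k − 1 = 6 − 1 = 5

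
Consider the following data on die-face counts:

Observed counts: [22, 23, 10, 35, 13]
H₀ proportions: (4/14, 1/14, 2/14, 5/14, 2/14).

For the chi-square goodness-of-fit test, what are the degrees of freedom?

df = k − 1 = 5 − 1 = 4

degrees of freedom = 4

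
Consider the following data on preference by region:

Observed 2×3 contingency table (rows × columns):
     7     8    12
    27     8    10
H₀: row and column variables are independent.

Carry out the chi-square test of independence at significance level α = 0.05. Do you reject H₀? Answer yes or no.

reject H₀: yes

Row totals [27, 45], col totals [34, 16, 22], n=72
χ² = (7−12.75)²/12.75 + (8−6.00)²/6.00 + (12−8.25)²/8.25 + (27−21.25)²/21.25 + (8−10.00)²/10.00 + (10−13.75)²/13.75 = 7.9430
df = 2
p-value (upper-tail) = 0.01885
At α=0.05: p < α → reject H₀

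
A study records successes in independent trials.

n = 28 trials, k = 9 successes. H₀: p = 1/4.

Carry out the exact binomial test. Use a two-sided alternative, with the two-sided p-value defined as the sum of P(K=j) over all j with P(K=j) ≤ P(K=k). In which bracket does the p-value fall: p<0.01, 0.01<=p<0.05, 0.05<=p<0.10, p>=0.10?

p-value bracket: p>=0.10

Exact binomial: n=28, k=9, p₀=1/4=0.2500
P(X=j) = C(n,j)·p₀^j·(1−p₀)^(n−j); p = Σ P(X=j) over j with P(X=j) ≤ P(X=9)
p-value (two-sided) = 0.38525
→ bracket: p>=0.10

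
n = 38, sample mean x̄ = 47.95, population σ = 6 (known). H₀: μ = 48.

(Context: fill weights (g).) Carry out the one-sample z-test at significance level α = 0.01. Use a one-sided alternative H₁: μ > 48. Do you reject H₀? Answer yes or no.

reject H₀: no

SE = σ/√n = 6/√38 = 0.9733
z = (x̄−μ₀)/SE = (47.95−48)/0.9733 = -0.0514
p-value (one-sided, H₁ greater) = 0.52048
At α=0.01: p ≥ α → fail to reject H₀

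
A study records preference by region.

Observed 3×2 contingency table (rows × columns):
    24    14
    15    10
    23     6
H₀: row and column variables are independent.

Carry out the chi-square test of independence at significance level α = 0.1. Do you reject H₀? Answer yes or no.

Row totals [38, 25, 29], col totals [62, 30], n=92
χ² = (24−25.61)²/25.61 + (14−12.39)²/12.39 + (15−16.85)²/16.85 + (10−8.15)²/8.15 + (23−19.54)²/19.54 + (6−9.46)²/9.46 = 2.8062
df = 2
p-value (upper-tail) = 0.24584
At α=0.1: p ≥ α → fail to reject H₀

reject H₀: no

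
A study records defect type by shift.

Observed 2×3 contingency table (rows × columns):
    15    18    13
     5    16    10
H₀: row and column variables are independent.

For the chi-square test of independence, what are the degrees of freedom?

df = (r−1)(c−1) = (2−1)·(3−1) = 2

degrees of freedom = 2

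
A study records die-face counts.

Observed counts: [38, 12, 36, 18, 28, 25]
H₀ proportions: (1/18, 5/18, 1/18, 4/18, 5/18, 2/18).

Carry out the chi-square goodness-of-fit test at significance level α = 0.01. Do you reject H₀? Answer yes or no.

reject H₀: yes

n = 157; E_i = n·p_i = [8.72, 43.61, 8.72, 34.89, 43.61, 17.44]
χ² = (38−8.72)²/8.72 + (12−43.61)²/43.61 + (36−8.72)²/8.72 + (18−34.89)²/34.89 + (28−43.61)²/43.61 + (25−17.44)²/17.44 = 223.5338
df = 5
p-value (upper-tail) = 0.00000
At α=0.01: p < α → reject H₀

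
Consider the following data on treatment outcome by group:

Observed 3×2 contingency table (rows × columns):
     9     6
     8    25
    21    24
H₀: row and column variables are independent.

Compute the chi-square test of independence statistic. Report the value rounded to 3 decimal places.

Row totals [15, 33, 45], col totals [38, 55], n=93
χ² = (9−6.13)²/6.13 + (6−8.87)²/8.87 + (8−13.48)²/13.48 + (25−19.52)²/19.52 + (21−18.39)²/18.39 + (24−26.61)²/26.61 = 6.6730
df = 2

test statistic = 6.673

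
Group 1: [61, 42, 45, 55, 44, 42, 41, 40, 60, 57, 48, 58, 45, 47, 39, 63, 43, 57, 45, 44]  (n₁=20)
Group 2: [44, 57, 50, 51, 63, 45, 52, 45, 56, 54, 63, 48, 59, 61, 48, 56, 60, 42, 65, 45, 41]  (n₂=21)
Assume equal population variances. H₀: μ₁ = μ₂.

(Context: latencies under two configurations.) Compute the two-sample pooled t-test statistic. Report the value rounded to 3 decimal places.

x̄₁=48.800, s₁=7.905, n₁=20
x̄₂=52.619, s₂=7.507, n₂=21
s_p² = [19·7.905² + 20·7.507²]/39 = 59.3372
SE = √(s_p²·(1/20+1/21)) = 2.4067
t = (48.800−52.619)/2.4067 = -1.5868
df = 39

test statistic = -1.587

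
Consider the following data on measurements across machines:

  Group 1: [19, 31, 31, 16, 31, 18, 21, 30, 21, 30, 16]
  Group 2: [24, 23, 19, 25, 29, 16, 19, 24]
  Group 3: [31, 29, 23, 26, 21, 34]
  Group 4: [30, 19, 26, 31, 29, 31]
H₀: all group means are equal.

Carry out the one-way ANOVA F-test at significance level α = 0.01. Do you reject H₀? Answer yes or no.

Group means [24.00, 22.38, 27.33, 27.67], grand mean 24.935
SSB = Σnᵢ(x̄ᵢ−x̄)² = 141.329; SSW = ΣΣ(x−x̄ᵢ)² = 774.542
MSB = 141.329/3 = 47.1098; MSW = 774.542/27 = 28.6867
F = MSB/MSW = 1.6422
df = (3, 27)
p-value (upper-tail) = 0.20297
At α=0.01: p ≥ α → fail to reject H₀

reject H₀: no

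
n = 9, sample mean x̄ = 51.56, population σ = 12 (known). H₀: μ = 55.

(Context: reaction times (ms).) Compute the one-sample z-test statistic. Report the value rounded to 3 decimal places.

test statistic = -0.860

SE = σ/√n = 12/√9 = 4.0000
z = (x̄−μ₀)/SE = (51.56−55)/4.0000 = -0.8600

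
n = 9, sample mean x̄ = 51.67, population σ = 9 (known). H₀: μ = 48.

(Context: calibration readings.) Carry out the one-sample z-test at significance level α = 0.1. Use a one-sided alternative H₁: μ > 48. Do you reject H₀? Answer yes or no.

SE = σ/√n = 9/√9 = 3.0000
z = (x̄−μ₀)/SE = (51.67−48)/3.0000 = 1.2233
p-value (one-sided, H₁ greater) = 0.11060
At α=0.1: p ≥ α → fail to reject H₀

reject H₀: no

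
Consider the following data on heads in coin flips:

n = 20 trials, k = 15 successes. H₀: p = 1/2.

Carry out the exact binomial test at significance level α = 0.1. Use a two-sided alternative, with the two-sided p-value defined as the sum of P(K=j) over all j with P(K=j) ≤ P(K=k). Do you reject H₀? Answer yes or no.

Exact binomial: n=20, k=15, p₀=1/2=0.5000
P(X=j) = C(n,j)·p₀^j·(1−p₀)^(n−j); p = Σ P(X=j) over j with P(X=j) ≤ P(X=15)
p-value (two-sided) = 0.04139
At α=0.1: p < α → reject H₀

reject H₀: yes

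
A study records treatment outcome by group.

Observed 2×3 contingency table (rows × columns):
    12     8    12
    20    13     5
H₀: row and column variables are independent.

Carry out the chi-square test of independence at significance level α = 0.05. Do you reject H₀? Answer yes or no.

reject H₀: no

Row totals [32, 38], col totals [32, 21, 17], n=70
χ² = (12−14.63)²/14.63 + (8−9.60)²/9.60 + (12−7.77)²/7.77 + (20−17.37)²/17.37 + (13−11.40)²/11.40 + (5−9.23)²/9.23 = 5.5997
df = 2
p-value (upper-tail) = 0.06082
At α=0.05: p ≥ α → fail to reject H₀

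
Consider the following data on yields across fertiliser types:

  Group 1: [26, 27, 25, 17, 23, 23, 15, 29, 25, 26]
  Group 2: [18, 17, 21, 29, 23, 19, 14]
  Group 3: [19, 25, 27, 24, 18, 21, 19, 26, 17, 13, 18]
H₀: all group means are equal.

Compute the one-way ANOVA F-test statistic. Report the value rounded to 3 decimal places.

test statistic = 1.608

Group means [23.60, 20.14, 20.64], grand mean 21.571
SSB = Σnᵢ(x̄ᵢ−x̄)² = 65.055; SSW = ΣΣ(x−x̄ᵢ)² = 505.803
MSB = 65.055/2 = 32.5273; MSW = 505.803/25 = 20.2321
F = MSB/MSW = 1.6077
df = (2, 25)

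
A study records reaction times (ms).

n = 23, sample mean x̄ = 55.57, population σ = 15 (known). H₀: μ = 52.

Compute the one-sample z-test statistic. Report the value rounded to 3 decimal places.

SE = σ/√n = 15/√23 = 3.1277
z = (x̄−μ₀)/SE = (55.57−52)/3.1277 = 1.1414

test statistic = 1.141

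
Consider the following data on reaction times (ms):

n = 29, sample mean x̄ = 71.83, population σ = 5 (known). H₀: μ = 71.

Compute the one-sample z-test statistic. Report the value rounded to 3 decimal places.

SE = σ/√n = 5/√29 = 0.9285
z = (x̄−μ₀)/SE = (71.83−71)/0.9285 = 0.8939

test statistic = 0.894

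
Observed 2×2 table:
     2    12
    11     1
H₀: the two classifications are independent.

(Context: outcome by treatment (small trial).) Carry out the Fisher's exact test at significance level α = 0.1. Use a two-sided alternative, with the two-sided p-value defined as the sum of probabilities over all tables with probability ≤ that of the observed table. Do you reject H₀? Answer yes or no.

reject H₀: yes

Margins: r₁=14, r₂=12, c₁=13, c₂=13, n=26
p_obs = C(14,2)·C(12,11)/C(26,13); sum pmf over tables with pmf ≤ p_obs
p-value (two-sided) = 0.00021
At α=0.1: p < α → reject H₀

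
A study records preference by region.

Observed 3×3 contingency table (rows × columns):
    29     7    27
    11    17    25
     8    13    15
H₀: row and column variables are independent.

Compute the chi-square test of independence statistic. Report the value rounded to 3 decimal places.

Row totals [63, 53, 36], col totals [48, 37, 67], n=152
χ² = (29−19.89)²/19.89 + (7−15.34)²/15.34 + (27−27.77)²/27.77 + (11−16.74)²/16.74 + (17−12.90)²/12.90 + (25−23.36)²/23.36 + (8−11.37)²/11.37 + (13−8.76)²/8.76 + (15−15.87)²/15.87 = 15.1967
df = 4

test statistic = 15.197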